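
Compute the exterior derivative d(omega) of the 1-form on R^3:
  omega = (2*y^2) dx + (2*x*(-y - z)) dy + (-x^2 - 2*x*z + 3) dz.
d(omega) = (-6*y - 2*z) dx ∧ dy + (-2*x - 2*z) dx ∧ dz + (2*x) dy ∧ dz

For a 1-form omega = sum_i f_i dx_i, the exterior derivative is
  d(omega) = sum_{i < j} (∂f_j/∂x_i - ∂f_i/∂x_j) dx_i ∧ dx_j.
  coefficient of dx ∧ dy: ∂f_2/∂x - ∂f_1/∂y = ∂(2*x*(-y - z))/∂x - ∂(2*y^2)/∂y = -6*y - 2*z
  coefficient of dx ∧ dz: ∂f_3/∂x - ∂f_1/∂z = ∂(-x^2 - 2*x*z + 3)/∂x - ∂(2*y^2)/∂z = -2*x - 2*z
  coefficient of dy ∧ dz: ∂f_3/∂y - ∂f_2/∂z = ∂(-x^2 - 2*x*z + 3)/∂y - ∂(2*x*(-y - z))/∂z = 2*x
Assembling: d(omega) = (-6*y - 2*z) dx ∧ dy + (-2*x - 2*z) dx ∧ dz + (2*x) dy ∧ dz.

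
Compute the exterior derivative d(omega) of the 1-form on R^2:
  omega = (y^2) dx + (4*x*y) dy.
d(omega) = (2*y) dx ∧ dy

For a 1-form omega = sum_i f_i dx_i, the exterior derivative is
  d(omega) = sum_{i < j} (∂f_j/∂x_i - ∂f_i/∂x_j) dx_i ∧ dx_j.
  coefficient of dx ∧ dy: ∂f_2/∂x - ∂f_1/∂y = ∂(4*x*y)/∂x - ∂(y^2)/∂y = 2*y
Assembling: d(omega) = (2*y) dx ∧ dy.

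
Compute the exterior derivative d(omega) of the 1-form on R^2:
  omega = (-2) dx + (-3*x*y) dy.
d(omega) = (-3*y) dx ∧ dy

For a 1-form omega = sum_i f_i dx_i, the exterior derivative is
  d(omega) = sum_{i < j} (∂f_j/∂x_i - ∂f_i/∂x_j) dx_i ∧ dx_j.
  coefficient of dx ∧ dy: ∂f_2/∂x - ∂f_1/∂y = ∂(-3*x*y)/∂x - ∂(-2)/∂y = -3*y
Assembling: d(omega) = (-3*y) dx ∧ dy.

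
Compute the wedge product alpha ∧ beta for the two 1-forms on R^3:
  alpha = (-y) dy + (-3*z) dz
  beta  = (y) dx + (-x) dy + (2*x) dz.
alpha ∧ beta = (y^2) dx ∧ dy + (-x*(2*y + 3*z)) dy ∧ dz + (3*y*z) dx ∧ dz

Distribute the wedge, using dx_i ∧ dx_j = -dx_j ∧ dx_i and dx_i ∧ dx_i = 0. For each pair (i, j) with i < j, the coefficient of dx_i ∧ dx_j in alpha ∧ beta is (alpha_i * beta_j - alpha_j * beta_i). Collecting: alpha ∧ beta = (y^2) dx ∧ dy + (-x*(2*y + 3*z)) dy ∧ dz + (3*y*z) dx ∧ dz.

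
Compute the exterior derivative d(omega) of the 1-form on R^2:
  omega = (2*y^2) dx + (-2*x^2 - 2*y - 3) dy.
d(omega) = (-4*x - 4*y) dx ∧ dy

For a 1-form omega = sum_i f_i dx_i, the exterior derivative is
  d(omega) = sum_{i < j} (∂f_j/∂x_i - ∂f_i/∂x_j) dx_i ∧ dx_j.
  coefficient of dx ∧ dy: ∂f_2/∂x - ∂f_1/∂y = ∂(-2*x^2 - 2*y - 3)/∂x - ∂(2*y^2)/∂y = -4*x - 4*y
Assembling: d(omega) = (-4*x - 4*y) dx ∧ dy.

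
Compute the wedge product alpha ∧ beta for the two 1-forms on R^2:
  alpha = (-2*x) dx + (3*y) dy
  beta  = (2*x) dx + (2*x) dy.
alpha ∧ beta = (-2*x*(2*x + 3*y)) dx ∧ dy

Distribute the wedge, using dx_i ∧ dx_j = -dx_j ∧ dx_i and dx_i ∧ dx_i = 0. For each pair (i, j) with i < j, the coefficient of dx_i ∧ dx_j in alpha ∧ beta is (alpha_i * beta_j - alpha_j * beta_i). Collecting: alpha ∧ beta = (-2*x*(2*x + 3*y)) dx ∧ dy.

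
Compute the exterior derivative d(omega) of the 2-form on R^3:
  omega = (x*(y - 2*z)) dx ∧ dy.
d(omega) = (-2*x) dx ∧ dy ∧ dz

For a 2-form omega = sum_{i<j} g_{ij} dx_i ∧ dx_j, the exterior derivative is
  d(omega) = sum_{i<j} d(g_{ij}) ∧ dx_i ∧ dx_j = sum_{i<j, k} (∂g_{ij}/∂x_k) dx_k ∧ dx_i ∧ dx_j.
Expand each term, using dx_k ∧ dx_i ∧ dx_j = sgn(permutation) dx_{(a)} ∧ dx_{(b)} ∧ dx_{(c)} with (a < b < c) sorted:
  d(x*(y - 2*z)) includes (∂/∂z)(x*(y - 2*z)) dz = (-2*x) dz, which multiplied by dx ∧ dy gives (-2*x) dx ∧ dy ∧ dz
Collecting like 3-forms: d(omega) = (-2*x) dx ∧ dy ∧ dz.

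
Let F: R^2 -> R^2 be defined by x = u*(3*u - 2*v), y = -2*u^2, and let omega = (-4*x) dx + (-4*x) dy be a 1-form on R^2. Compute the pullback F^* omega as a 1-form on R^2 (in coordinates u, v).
F^* omega = (8*u*(-3*u^2 + 5*u*v - 2*v^2)) du + (u^2*(24*u - 16*v)) dv

Using F^*(f dg) = (f ∘ F) d(g ∘ F), substitute each coordinate x_i by F_i(u, v) in f_i, and replace dx_i by d F_i = (∂F_i/∂u) du + (∂F_i/∂v) dv.
  For the x component: f_1(F) = 4*u*(-3*u + 2*v); d F_1 = (6*u - 2*v) du + (-2*u) dv
  For the y component: f_2(F) = 4*u*(-3*u + 2*v); d F_2 = (-4*u) du + (0) dv
Combining and collecting du, dv coefficients:
  coeff of du: 8*u*(-3*u^2 + 5*u*v - 2*v^2)
  coeff of dv: u^2*(24*u - 16*v)
F^* omega = (8*u*(-3*u^2 + 5*u*v - 2*v^2)) du + (u^2*(24*u - 16*v)) dv.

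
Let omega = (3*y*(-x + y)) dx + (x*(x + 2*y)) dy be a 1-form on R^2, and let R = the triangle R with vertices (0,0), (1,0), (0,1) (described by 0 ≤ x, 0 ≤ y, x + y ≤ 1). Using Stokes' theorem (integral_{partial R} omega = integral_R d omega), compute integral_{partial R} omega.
integral_(partial R) omega = 1/6

Stokes: integral_partial_R omega = integral_R d omega with d omega = (∂Q/∂x - ∂P/∂y) dx ∧ dy.
  ∂Q/∂x = 2*x + 2*y
  ∂P/∂y = -3*x + 6*y
  integrand = ∂Q/∂x - ∂P/∂y = 5*x - 4*y.
Integrating over R: integral_0^1 integral_0^{1-x} (5*x - 4*y) dy dx = 1/6.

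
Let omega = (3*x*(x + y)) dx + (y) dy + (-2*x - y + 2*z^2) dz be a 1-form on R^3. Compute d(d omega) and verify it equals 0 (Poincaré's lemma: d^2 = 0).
d(d omega) = 0

Step 1: d omega = sum_{i<j} (∂f_j/∂x_i - ∂f_i/∂x_j) dx_i ∧ dx_j:
  coeff of dx ∧ dy: -3*x
  coeff of dx ∧ dz: -2
  coeff of dy ∧ dz: -1
Step 2: Apply d again to each 2-form coefficient. The only possible 3-form in R^3 is dx ∧ dy ∧ dz, with coefficient
  ∂(coeff of dy∧dz)/∂x - ∂(coeff of dx∧dz)/∂y + ∂(coeff of dx∧dy)/∂z
  = ∂/∂x (-1) - ∂/∂y (-2) + ∂/∂z (-3*x).
Each of these terms simplifies to sums of mixed partials that cancel in pairs. The result is 0 (by equality of mixed partials for smooth functions — Schwarz / Clairaut).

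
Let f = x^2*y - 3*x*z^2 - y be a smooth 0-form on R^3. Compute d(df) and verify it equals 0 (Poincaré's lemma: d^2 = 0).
d(df) = 0

Step 1: df = sum_i (∂f/∂x_i) dx_i = (2*x*y - 3*z^2) dx + (x^2 - 1) dy + (-6*x*z) dz.
Step 2: Apply d again. Using the 1-form formula, the coefficient of dx ∧ dy in d(df) is ∂^2 f/∂x ∂y - ∂^2 f/∂y ∂x = (2*x) - (2*x) = 0 (equality of mixed partials for smooth f).
Similarly for dx ∧ dz and dy ∧ dz — all coefficients vanish. So d(df) = 0.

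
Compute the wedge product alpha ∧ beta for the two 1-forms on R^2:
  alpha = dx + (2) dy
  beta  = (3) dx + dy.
alpha ∧ beta = (-5) dx ∧ dy

Distribute the wedge, using dx_i ∧ dx_j = -dx_j ∧ dx_i and dx_i ∧ dx_i = 0. For each pair (i, j) with i < j, the coefficient of dx_i ∧ dx_j in alpha ∧ beta is (alpha_i * beta_j - alpha_j * beta_i). Collecting: alpha ∧ beta = (-5) dx ∧ dy.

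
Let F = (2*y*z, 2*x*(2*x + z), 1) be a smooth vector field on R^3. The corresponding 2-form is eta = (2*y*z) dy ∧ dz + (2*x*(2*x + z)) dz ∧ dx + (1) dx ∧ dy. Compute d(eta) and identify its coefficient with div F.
d(eta) = (0) dx ∧ dy ∧ dz; div F = 0

For a 2-form in R^3 of the form above, applying d gives a 3-form with coefficient ∂P/∂x + ∂Q/∂y + ∂R/∂z:
  ∂P/∂x = 0
  ∂Q/∂y = 0
  ∂R/∂z = 0
Sum = 0, which is exactly div F.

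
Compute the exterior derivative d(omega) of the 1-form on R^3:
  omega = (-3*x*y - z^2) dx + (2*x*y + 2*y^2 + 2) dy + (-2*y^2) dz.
d(omega) = (3*x + 2*y) dx ∧ dy + (2*z) dx ∧ dz + (-4*y) dy ∧ dz

For a 1-form omega = sum_i f_i dx_i, the exterior derivative is
  d(omega) = sum_{i < j} (∂f_j/∂x_i - ∂f_i/∂x_j) dx_i ∧ dx_j.
  coefficient of dx ∧ dy: ∂f_2/∂x - ∂f_1/∂y = ∂(2*x*y + 2*y^2 + 2)/∂x - ∂(-3*x*y - z^2)/∂y = 3*x + 2*y
  coefficient of dx ∧ dz: ∂f_3/∂x - ∂f_1/∂z = ∂(-2*y^2)/∂x - ∂(-3*x*y - z^2)/∂z = 2*z
  coefficient of dy ∧ dz: ∂f_3/∂y - ∂f_2/∂z = ∂(-2*y^2)/∂y - ∂(2*x*y + 2*y^2 + 2)/∂z = -4*y
Assembling: d(omega) = (3*x + 2*y) dx ∧ dy + (2*z) dx ∧ dz + (-4*y) dy ∧ dz.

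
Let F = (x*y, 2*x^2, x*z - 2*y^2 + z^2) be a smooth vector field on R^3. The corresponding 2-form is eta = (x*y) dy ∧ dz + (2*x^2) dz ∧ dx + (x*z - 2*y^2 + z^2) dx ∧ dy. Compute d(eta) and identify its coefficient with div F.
d(eta) = (x + y + 2*z) dx ∧ dy ∧ dz; div F = x + y + 2*z

For a 2-form in R^3 of the form above, applying d gives a 3-form with coefficient ∂P/∂x + ∂Q/∂y + ∂R/∂z:
  ∂P/∂x = y
  ∂Q/∂y = 0
  ∂R/∂z = x + 2*z
Sum = x + y + 2*z, which is exactly div F.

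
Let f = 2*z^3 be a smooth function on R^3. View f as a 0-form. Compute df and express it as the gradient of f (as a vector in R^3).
df = (0) dx + (0) dy + (6*z^2) dz; grad f = (0, 0, 6*z^2)

For a 0-form f, d f = (∂f/∂x) dx + (∂f/∂y) dy + (∂f/∂z) dz. The components of the vector representation are exactly the entries of grad f in Cartesian coordinates:
  ∂f/∂x = 0
  ∂f/∂y = 0
  ∂f/∂z = 6*z^2.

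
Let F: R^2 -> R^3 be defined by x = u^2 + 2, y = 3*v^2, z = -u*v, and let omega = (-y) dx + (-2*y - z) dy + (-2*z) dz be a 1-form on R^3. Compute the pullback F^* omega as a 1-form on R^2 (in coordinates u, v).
F^* omega = (-8*u*v^2) du + (2*v*(-u^2 + 3*u*v - 18*v^2)) dv

Using F^*(f dg) = (f ∘ F) d(g ∘ F), substitute each coordinate x_i by F_i(u, v) in f_i, and replace dx_i by d F_i = (∂F_i/∂u) du + (∂F_i/∂v) dv.
  For the x component: f_1(F) = -3*v^2; d F_1 = (2*u) du + (0) dv
  For the y component: f_2(F) = v*(u - 6*v); d F_2 = (0) du + (6*v) dv
  For the z component: f_3(F) = 2*u*v; d F_3 = (-v) du + (-u) dv
Combining and collecting du, dv coefficients:
  coeff of du: -8*u*v^2
  coeff of dv: 2*v*(-u^2 + 3*u*v - 18*v^2)
F^* omega = (-8*u*v^2) du + (2*v*(-u^2 + 3*u*v - 18*v^2)) dv.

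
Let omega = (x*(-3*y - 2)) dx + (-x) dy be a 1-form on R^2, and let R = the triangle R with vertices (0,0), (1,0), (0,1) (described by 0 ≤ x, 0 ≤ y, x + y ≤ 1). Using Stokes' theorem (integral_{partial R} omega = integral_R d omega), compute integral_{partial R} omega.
integral_(partial R) omega = 0

Stokes: integral_partial_R omega = integral_R d omega with d omega = (∂Q/∂x - ∂P/∂y) dx ∧ dy.
  ∂Q/∂x = -1
  ∂P/∂y = -3*x
  integrand = ∂Q/∂x - ∂P/∂y = 3*x - 1.
Integrating over R: integral_0^1 integral_0^{1-x} (3*x - 1) dy dx = 0.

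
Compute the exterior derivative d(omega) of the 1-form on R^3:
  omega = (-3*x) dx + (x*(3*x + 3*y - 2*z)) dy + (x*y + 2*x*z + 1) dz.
d(omega) = (6*x + 3*y - 2*z) dx ∧ dy + (y + 2*z) dx ∧ dz + (3*x) dy ∧ dz

For a 1-form omega = sum_i f_i dx_i, the exterior derivative is
  d(omega) = sum_{i < j} (∂f_j/∂x_i - ∂f_i/∂x_j) dx_i ∧ dx_j.
  coefficient of dx ∧ dy: ∂f_2/∂x - ∂f_1/∂y = ∂(x*(3*x + 3*y - 2*z))/∂x - ∂(-3*x)/∂y = 6*x + 3*y - 2*z
  coefficient of dx ∧ dz: ∂f_3/∂x - ∂f_1/∂z = ∂(x*y + 2*x*z + 1)/∂x - ∂(-3*x)/∂z = y + 2*z
  coefficient of dy ∧ dz: ∂f_3/∂y - ∂f_2/∂z = ∂(x*y + 2*x*z + 1)/∂y - ∂(x*(3*x + 3*y - 2*z))/∂z = 3*x
Assembling: d(omega) = (6*x + 3*y - 2*z) dx ∧ dy + (y + 2*z) dx ∧ dz + (3*x) dy ∧ dz.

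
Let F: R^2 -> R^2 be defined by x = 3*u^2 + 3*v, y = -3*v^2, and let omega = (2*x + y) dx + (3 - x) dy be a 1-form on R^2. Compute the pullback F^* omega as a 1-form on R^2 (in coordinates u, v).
F^* omega = (18*u*(2*u^2 - v^2 + 2*v)) du + (18*u^2*v + 18*u^2 + 9*v^2) dv

Using F^*(f dg) = (f ∘ F) d(g ∘ F), substitute each coordinate x_i by F_i(u, v) in f_i, and replace dx_i by d F_i = (∂F_i/∂u) du + (∂F_i/∂v) dv.
  For the x component: f_1(F) = 6*u^2 - 3*v^2 + 6*v; d F_1 = (6*u) du + (3) dv
  For the y component: f_2(F) = -3*u^2 - 3*v + 3; d F_2 = (0) du + (-6*v) dv
Combining and collecting du, dv coefficients:
  coeff of du: 18*u*(2*u^2 - v^2 + 2*v)
  coeff of dv: 18*u^2*v + 18*u^2 + 9*v^2
F^* omega = (18*u*(2*u^2 - v^2 + 2*v)) du + (18*u^2*v + 18*u^2 + 9*v^2) dv.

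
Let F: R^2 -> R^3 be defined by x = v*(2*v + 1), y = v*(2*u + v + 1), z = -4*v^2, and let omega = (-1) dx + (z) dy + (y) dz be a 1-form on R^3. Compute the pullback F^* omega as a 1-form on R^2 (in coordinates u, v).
F^* omega = (-8*v^3) du + (-24*u*v^2 - 16*v^3 - 12*v^2 - 4*v - 1) dv

Using F^*(f dg) = (f ∘ F) d(g ∘ F), substitute each coordinate x_i by F_i(u, v) in f_i, and replace dx_i by d F_i = (∂F_i/∂u) du + (∂F_i/∂v) dv.
  For the x component: f_1(F) = -1; d F_1 = (0) du + (4*v + 1) dv
  For the y component: f_2(F) = -4*v^2; d F_2 = (2*v) du + (2*u + 2*v + 1) dv
  For the z component: f_3(F) = v*(2*u + v + 1); d F_3 = (0) du + (-8*v) dv
Combining and collecting du, dv coefficients:
  coeff of du: -8*v^3
  coeff of dv: -24*u*v^2 - 16*v^3 - 12*v^2 - 4*v - 1
F^* omega = (-8*v^3) du + (-24*u*v^2 - 16*v^3 - 12*v^2 - 4*v - 1) dv.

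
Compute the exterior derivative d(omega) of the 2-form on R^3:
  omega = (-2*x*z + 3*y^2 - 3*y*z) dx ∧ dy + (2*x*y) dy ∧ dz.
d(omega) = (-2*x - y) dx ∧ dy ∧ dz

For a 2-form omega = sum_{i<j} g_{ij} dx_i ∧ dx_j, the exterior derivative is
  d(omega) = sum_{i<j} d(g_{ij}) ∧ dx_i ∧ dx_j = sum_{i<j, k} (∂g_{ij}/∂x_k) dx_k ∧ dx_i ∧ dx_j.
Expand each term, using dx_k ∧ dx_i ∧ dx_j = sgn(permutation) dx_{(a)} ∧ dx_{(b)} ∧ dx_{(c)} with (a < b < c) sorted:
  d(-2*x*z + 3*y^2 - 3*y*z) includes (∂/∂z)(-2*x*z + 3*y^2 - 3*y*z) dz = (-2*x - 3*y) dz, which multiplied by dx ∧ dy gives (-2*x - 3*y) dx ∧ dy ∧ dz
  d(2*x*y) includes (∂/∂x)(2*x*y) dx = (2*y) dx, which multiplied by dy ∧ dz gives (2*y) dx ∧ dy ∧ dz
Collecting like 3-forms: d(omega) = (-2*x - y) dx ∧ dy ∧ dz.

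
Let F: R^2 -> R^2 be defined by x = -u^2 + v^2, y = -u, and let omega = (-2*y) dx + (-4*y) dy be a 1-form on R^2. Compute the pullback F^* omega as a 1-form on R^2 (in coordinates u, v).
F^* omega = (4*u*(-u - 1)) du + (4*u*v) dv

Using F^*(f dg) = (f ∘ F) d(g ∘ F), substitute each coordinate x_i by F_i(u, v) in f_i, and replace dx_i by d F_i = (∂F_i/∂u) du + (∂F_i/∂v) dv.
  For the x component: f_1(F) = 2*u; d F_1 = (-2*u) du + (2*v) dv
  For the y component: f_2(F) = 4*u; d F_2 = (-1) du + (0) dv
Combining and collecting du, dv coefficients:
  coeff of du: 4*u*(-u - 1)
  coeff of dv: 4*u*v
F^* omega = (4*u*(-u - 1)) du + (4*u*v) dv.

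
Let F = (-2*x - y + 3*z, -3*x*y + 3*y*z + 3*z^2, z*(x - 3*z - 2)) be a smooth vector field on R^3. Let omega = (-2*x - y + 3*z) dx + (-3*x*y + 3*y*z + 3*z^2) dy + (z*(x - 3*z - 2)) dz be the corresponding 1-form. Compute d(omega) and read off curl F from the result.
d(omega) = (-3*y - 6*z) dy ∧ dz + (3 - z) dz ∧ dx + (1 - 3*y) dx ∧ dy; curl F = (-3*y - 6*z, 3 - z, 1 - 3*y)

d omega = sum_{i<j} (∂f_j/∂x_i - ∂f_i/∂x_j) dx_i ∧ dx_j. Under the identification (dy ∧ dz, dz ∧ dx, dx ∧ dy) ↔ (e_x, e_y, e_z), the coefficients are exactly the components of curl F. Compute:
  ∂R/∂y - ∂Q/∂z = (0) - (3*y + 6*z) = -3*y - 6*z
  ∂P/∂z - ∂R/∂x = (3) - (z) = 3 - z
  ∂Q/∂x - ∂P/∂y = (-3*y) - (-1) = 1 - 3*y.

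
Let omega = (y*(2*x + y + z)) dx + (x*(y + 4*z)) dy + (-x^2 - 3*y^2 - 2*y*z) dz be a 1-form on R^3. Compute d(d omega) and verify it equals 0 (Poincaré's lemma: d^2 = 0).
d(d omega) = 0

Step 1: d omega = sum_{i<j} (∂f_j/∂x_i - ∂f_i/∂x_j) dx_i ∧ dx_j:
  coeff of dx ∧ dy: -2*x - y + 3*z
  coeff of dx ∧ dz: -2*x - y
  coeff of dy ∧ dz: -4*x - 6*y - 2*z
Step 2: Apply d again to each 2-form coefficient. The only possible 3-form in R^3 is dx ∧ dy ∧ dz, with coefficient
  ∂(coeff of dy∧dz)/∂x - ∂(coeff of dx∧dz)/∂y + ∂(coeff of dx∧dy)/∂z
  = ∂/∂x (-4*x - 6*y - 2*z) - ∂/∂y (-2*x - y) + ∂/∂z (-2*x - y + 3*z).
Each of these terms simplifies to sums of mixed partials that cancel in pairs. The result is 0 (by equality of mixed partials for smooth functions — Schwarz / Clairaut).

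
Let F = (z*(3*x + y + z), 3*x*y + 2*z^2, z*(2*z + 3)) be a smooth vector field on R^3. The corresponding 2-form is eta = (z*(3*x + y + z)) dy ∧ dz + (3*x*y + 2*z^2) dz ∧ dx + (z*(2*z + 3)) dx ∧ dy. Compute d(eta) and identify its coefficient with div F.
d(eta) = (3*x + 7*z + 3) dx ∧ dy ∧ dz; div F = 3*x + 7*z + 3

For a 2-form in R^3 of the form above, applying d gives a 3-form with coefficient ∂P/∂x + ∂Q/∂y + ∂R/∂z:
  ∂P/∂x = 3*z
  ∂Q/∂y = 3*x
  ∂R/∂z = 4*z + 3
Sum = 3*x + 7*z + 3, which is exactly div F.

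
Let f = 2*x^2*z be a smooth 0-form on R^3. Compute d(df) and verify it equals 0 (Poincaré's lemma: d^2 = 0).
d(df) = 0

Step 1: df = sum_i (∂f/∂x_i) dx_i = (4*x*z) dx + (0) dy + (2*x^2) dz.
Step 2: Apply d again. Using the 1-form formula, the coefficient of dx ∧ dy in d(df) is ∂^2 f/∂x ∂y - ∂^2 f/∂y ∂x = (0) - (0) = 0 (equality of mixed partials for smooth f).
Similarly for dx ∧ dz and dy ∧ dz — all coefficients vanish. So d(df) = 0.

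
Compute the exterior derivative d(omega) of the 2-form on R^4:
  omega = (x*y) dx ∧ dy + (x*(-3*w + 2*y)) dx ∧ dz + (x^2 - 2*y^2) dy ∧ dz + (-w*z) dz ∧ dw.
d(omega) = (-3*x) dx ∧ dz ∧ dw

For a 2-form omega = sum_{i<j} g_{ij} dx_i ∧ dx_j, the exterior derivative is
  d(omega) = sum_{i<j} d(g_{ij}) ∧ dx_i ∧ dx_j = sum_{i<j, k} (∂g_{ij}/∂x_k) dx_k ∧ dx_i ∧ dx_j.
Expand each term, using dx_k ∧ dx_i ∧ dx_j = sgn(permutation) dx_{(a)} ∧ dx_{(b)} ∧ dx_{(c)} with (a < b < c) sorted:
  d(x*(-3*w + 2*y)) includes (∂/∂y)(x*(-3*w + 2*y)) dy = (2*x) dy, which multiplied by dx ∧ dz gives (-2*x) dx ∧ dy ∧ dz
  d(x*(-3*w + 2*y)) includes (∂/∂w)(x*(-3*w + 2*y)) dw = (-3*x) dw, which multiplied by dx ∧ dz gives (-3*x) dx ∧ dz ∧ dw
  d(x^2 - 2*y^2) includes (∂/∂x)(x^2 - 2*y^2) dx = (2*x) dx, which multiplied by dy ∧ dz gives (2*x) dx ∧ dy ∧ dz
Collecting like 3-forms: d(omega) = (-3*x) dx ∧ dz ∧ dw.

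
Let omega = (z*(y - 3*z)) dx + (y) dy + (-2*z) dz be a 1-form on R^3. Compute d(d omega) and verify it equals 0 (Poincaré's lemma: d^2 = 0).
d(d omega) = 0

Step 1: d omega = sum_{i<j} (∂f_j/∂x_i - ∂f_i/∂x_j) dx_i ∧ dx_j:
  coeff of dx ∧ dy: -z
  coeff of dx ∧ dz: -y + 6*z
  coeff of dy ∧ dz: 0
Step 2: Apply d again to each 2-form coefficient. The only possible 3-form in R^3 is dx ∧ dy ∧ dz, with coefficient
  ∂(coeff of dy∧dz)/∂x - ∂(coeff of dx∧dz)/∂y + ∂(coeff of dx∧dy)/∂z
  = ∂/∂x (0) - ∂/∂y (-y + 6*z) + ∂/∂z (-z).
Each of these terms simplifies to sums of mixed partials that cancel in pairs. The result is 0 (by equality of mixed partials for smooth functions — Schwarz / Clairaut).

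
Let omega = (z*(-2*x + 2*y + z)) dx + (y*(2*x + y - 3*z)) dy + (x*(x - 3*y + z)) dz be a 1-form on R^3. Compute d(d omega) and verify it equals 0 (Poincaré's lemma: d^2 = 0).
d(d omega) = 0

Step 1: d omega = sum_{i<j} (∂f_j/∂x_i - ∂f_i/∂x_j) dx_i ∧ dx_j:
  coeff of dx ∧ dy: 2*y - 2*z
  coeff of dx ∧ dz: 4*x - 5*y - z
  coeff of dy ∧ dz: -3*x + 3*y
Step 2: Apply d again to each 2-form coefficient. The only possible 3-form in R^3 is dx ∧ dy ∧ dz, with coefficient
  ∂(coeff of dy∧dz)/∂x - ∂(coeff of dx∧dz)/∂y + ∂(coeff of dx∧dy)/∂z
  = ∂/∂x (-3*x + 3*y) - ∂/∂y (4*x - 5*y - z) + ∂/∂z (2*y - 2*z).
Each of these terms simplifies to sums of mixed partials that cancel in pairs. The result is 0 (by equality of mixed partials for smooth functions — Schwarz / Clairaut).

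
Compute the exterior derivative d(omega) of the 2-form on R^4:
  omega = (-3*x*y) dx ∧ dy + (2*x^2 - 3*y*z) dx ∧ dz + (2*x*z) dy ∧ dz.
d(omega) = (5*z) dx ∧ dy ∧ dz

For a 2-form omega = sum_{i<j} g_{ij} dx_i ∧ dx_j, the exterior derivative is
  d(omega) = sum_{i<j} d(g_{ij}) ∧ dx_i ∧ dx_j = sum_{i<j, k} (∂g_{ij}/∂x_k) dx_k ∧ dx_i ∧ dx_j.
Expand each term, using dx_k ∧ dx_i ∧ dx_j = sgn(permutation) dx_{(a)} ∧ dx_{(b)} ∧ dx_{(c)} with (a < b < c) sorted:
  d(2*x^2 - 3*y*z) includes (∂/∂y)(2*x^2 - 3*y*z) dy = (-3*z) dy, which multiplied by dx ∧ dz gives (3*z) dx ∧ dy ∧ dz
  d(2*x*z) includes (∂/∂x)(2*x*z) dx = (2*z) dx, which multiplied by dy ∧ dz gives (2*z) dx ∧ dy ∧ dz
Collecting like 3-forms: d(omega) = (5*z) dx ∧ dy ∧ dz.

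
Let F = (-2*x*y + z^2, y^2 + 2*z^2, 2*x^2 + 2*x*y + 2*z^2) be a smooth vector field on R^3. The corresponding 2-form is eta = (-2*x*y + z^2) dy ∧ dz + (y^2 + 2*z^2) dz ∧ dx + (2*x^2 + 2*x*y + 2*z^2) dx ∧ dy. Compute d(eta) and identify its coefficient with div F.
d(eta) = (4*z) dx ∧ dy ∧ dz; div F = 4*z

For a 2-form in R^3 of the form above, applying d gives a 3-form with coefficient ∂P/∂x + ∂Q/∂y + ∂R/∂z:
  ∂P/∂x = -2*y
  ∂Q/∂y = 2*y
  ∂R/∂z = 4*z
Sum = 4*z, which is exactly div F.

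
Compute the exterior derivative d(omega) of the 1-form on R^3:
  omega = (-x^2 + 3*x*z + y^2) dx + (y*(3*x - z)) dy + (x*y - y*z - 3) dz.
d(omega) = (y) dx ∧ dy + (-3*x + y) dx ∧ dz + (x + y - z) dy ∧ dz

For a 1-form omega = sum_i f_i dx_i, the exterior derivative is
  d(omega) = sum_{i < j} (∂f_j/∂x_i - ∂f_i/∂x_j) dx_i ∧ dx_j.
  coefficient of dx ∧ dy: ∂f_2/∂x - ∂f_1/∂y = ∂(y*(3*x - z))/∂x - ∂(-x^2 + 3*x*z + y^2)/∂y = y
  coefficient of dx ∧ dz: ∂f_3/∂x - ∂f_1/∂z = ∂(x*y - y*z - 3)/∂x - ∂(-x^2 + 3*x*z + y^2)/∂z = -3*x + y
  coefficient of dy ∧ dz: ∂f_3/∂y - ∂f_2/∂z = ∂(x*y - y*z - 3)/∂y - ∂(y*(3*x - z))/∂z = x + y - z
Assembling: d(omega) = (y) dx ∧ dy + (-3*x + y) dx ∧ dz + (x + y - z) dy ∧ dz.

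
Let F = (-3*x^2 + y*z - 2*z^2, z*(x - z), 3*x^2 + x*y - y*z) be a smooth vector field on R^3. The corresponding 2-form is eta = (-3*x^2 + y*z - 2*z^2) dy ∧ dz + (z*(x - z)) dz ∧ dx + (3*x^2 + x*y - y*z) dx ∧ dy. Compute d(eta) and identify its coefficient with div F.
d(eta) = (-6*x - y) dx ∧ dy ∧ dz; div F = -6*x - y

For a 2-form in R^3 of the form above, applying d gives a 3-form with coefficient ∂P/∂x + ∂Q/∂y + ∂R/∂z:
  ∂P/∂x = -6*x
  ∂Q/∂y = 0
  ∂R/∂z = -y
Sum = -6*x - y, which is exactly div F.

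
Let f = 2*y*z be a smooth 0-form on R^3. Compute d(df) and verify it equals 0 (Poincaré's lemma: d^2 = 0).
d(df) = 0

Step 1: df = sum_i (∂f/∂x_i) dx_i = (0) dx + (2*z) dy + (2*y) dz.
Step 2: Apply d again. Using the 1-form formula, the coefficient of dx ∧ dy in d(df) is ∂^2 f/∂x ∂y - ∂^2 f/∂y ∂x = (0) - (0) = 0 (equality of mixed partials for smooth f).
Similarly for dx ∧ dz and dy ∧ dz — all coefficients vanish. So d(df) = 0.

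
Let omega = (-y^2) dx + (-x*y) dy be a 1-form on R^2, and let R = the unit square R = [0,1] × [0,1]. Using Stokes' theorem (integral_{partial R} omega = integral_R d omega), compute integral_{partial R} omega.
integral_(partial R) omega = 1/2

Stokes: integral_partial_R omega = integral_R d omega with d omega = (∂Q/∂x - ∂P/∂y) dx ∧ dy.
  ∂Q/∂x = -y
  ∂P/∂y = -2*y
  integrand = ∂Q/∂x - ∂P/∂y = y.
Integrating over R: integral_0^1 integral_0^1 (y) dx dy = 1/2.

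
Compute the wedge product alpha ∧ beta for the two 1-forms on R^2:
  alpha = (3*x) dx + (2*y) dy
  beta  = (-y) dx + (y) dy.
alpha ∧ beta = (y*(3*x + 2*y)) dx ∧ dy

Distribute the wedge, using dx_i ∧ dx_j = -dx_j ∧ dx_i and dx_i ∧ dx_i = 0. For each pair (i, j) with i < j, the coefficient of dx_i ∧ dx_j in alpha ∧ beta is (alpha_i * beta_j - alpha_j * beta_i). Collecting: alpha ∧ beta = (y*(3*x + 2*y)) dx ∧ dy.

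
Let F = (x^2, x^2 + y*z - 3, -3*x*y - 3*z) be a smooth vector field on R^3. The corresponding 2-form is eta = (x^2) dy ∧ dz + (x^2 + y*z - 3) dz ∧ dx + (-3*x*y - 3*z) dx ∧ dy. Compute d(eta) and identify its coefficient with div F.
d(eta) = (2*x + z - 3) dx ∧ dy ∧ dz; div F = 2*x + z - 3

For a 2-form in R^3 of the form above, applying d gives a 3-form with coefficient ∂P/∂x + ∂Q/∂y + ∂R/∂z:
  ∂P/∂x = 2*x
  ∂Q/∂y = z
  ∂R/∂z = -3
Sum = 2*x + z - 3, which is exactly div F.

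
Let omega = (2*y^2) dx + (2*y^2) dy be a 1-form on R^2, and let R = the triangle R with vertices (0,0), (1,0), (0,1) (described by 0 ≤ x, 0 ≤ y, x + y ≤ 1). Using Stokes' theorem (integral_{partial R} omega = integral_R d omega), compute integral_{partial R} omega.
integral_(partial R) omega = -2/3

Stokes: integral_partial_R omega = integral_R d omega with d omega = (∂Q/∂x - ∂P/∂y) dx ∧ dy.
  ∂Q/∂x = 0
  ∂P/∂y = 4*y
  integrand = ∂Q/∂x - ∂P/∂y = -4*y.
Integrating over R: integral_0^1 integral_0^{1-x} (-4*y) dy dx = -2/3.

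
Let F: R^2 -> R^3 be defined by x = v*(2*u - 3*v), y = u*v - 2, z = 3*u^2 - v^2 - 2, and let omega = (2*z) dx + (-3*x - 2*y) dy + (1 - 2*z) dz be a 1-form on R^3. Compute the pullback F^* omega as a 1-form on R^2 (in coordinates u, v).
F^* omega = (-36*u^3 + 12*u^2*v + 4*u*v^2 + 30*u + 5*v^3 - 4*v) du + (12*u^3 - 32*u^2*v + 5*u*v^2 - 4*u + 8*v^3 + 14*v) dv

Using F^*(f dg) = (f ∘ F) d(g ∘ F), substitute each coordinate x_i by F_i(u, v) in f_i, and replace dx_i by d F_i = (∂F_i/∂u) du + (∂F_i/∂v) dv.
  For the x component: f_1(F) = 6*u^2 - 2*v^2 - 4; d F_1 = (2*v) du + (2*u - 6*v) dv
  For the y component: f_2(F) = -8*u*v + 9*v^2 + 4; d F_2 = (v) du + (u) dv
  For the z component: f_3(F) = -6*u^2 + 2*v^2 + 5; d F_3 = (6*u) du + (-2*v) dv
Combining and collecting du, dv coefficients:
  coeff of du: -36*u^3 + 12*u^2*v + 4*u*v^2 + 30*u + 5*v^3 - 4*v
  coeff of dv: 12*u^3 - 32*u^2*v + 5*u*v^2 - 4*u + 8*v^3 + 14*v
F^* omega = (-36*u^3 + 12*u^2*v + 4*u*v^2 + 30*u + 5*v^3 - 4*v) du + (12*u^3 - 32*u^2*v + 5*u*v^2 - 4*u + 8*v^3 + 14*v) dv.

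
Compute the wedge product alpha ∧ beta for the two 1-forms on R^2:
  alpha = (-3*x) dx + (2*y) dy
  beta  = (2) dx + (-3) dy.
alpha ∧ beta = (9*x - 4*y) dx ∧ dy

Distribute the wedge, using dx_i ∧ dx_j = -dx_j ∧ dx_i and dx_i ∧ dx_i = 0. For each pair (i, j) with i < j, the coefficient of dx_i ∧ dx_j in alpha ∧ beta is (alpha_i * beta_j - alpha_j * beta_i). Collecting: alpha ∧ beta = (9*x - 4*y) dx ∧ dy.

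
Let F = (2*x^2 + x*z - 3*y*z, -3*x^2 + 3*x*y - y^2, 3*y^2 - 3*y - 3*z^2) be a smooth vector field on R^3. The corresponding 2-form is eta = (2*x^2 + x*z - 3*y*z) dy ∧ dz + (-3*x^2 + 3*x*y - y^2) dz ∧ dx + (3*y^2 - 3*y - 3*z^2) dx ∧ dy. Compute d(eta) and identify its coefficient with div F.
d(eta) = (7*x - 2*y - 5*z) dx ∧ dy ∧ dz; div F = 7*x - 2*y - 5*z

For a 2-form in R^3 of the form above, applying d gives a 3-form with coefficient ∂P/∂x + ∂Q/∂y + ∂R/∂z:
  ∂P/∂x = 4*x + z
  ∂Q/∂y = 3*x - 2*y
  ∂R/∂z = -6*z
Sum = 7*x - 2*y - 5*z, which is exactly div F.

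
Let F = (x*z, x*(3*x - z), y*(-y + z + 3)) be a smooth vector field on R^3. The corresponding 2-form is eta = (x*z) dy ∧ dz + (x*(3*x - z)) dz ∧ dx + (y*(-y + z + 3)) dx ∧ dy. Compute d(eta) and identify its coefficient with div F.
d(eta) = (y + z) dx ∧ dy ∧ dz; div F = y + z

For a 2-form in R^3 of the form above, applying d gives a 3-form with coefficient ∂P/∂x + ∂Q/∂y + ∂R/∂z:
  ∂P/∂x = z
  ∂Q/∂y = 0
  ∂R/∂z = y
Sum = y + z, which is exactly div F.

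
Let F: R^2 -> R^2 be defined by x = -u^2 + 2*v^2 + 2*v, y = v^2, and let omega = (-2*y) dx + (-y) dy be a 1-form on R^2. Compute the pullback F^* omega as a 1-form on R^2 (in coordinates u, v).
F^* omega = (4*u*v^2) du + (v^2*(-10*v - 4)) dv

Using F^*(f dg) = (f ∘ F) d(g ∘ F), substitute each coordinate x_i by F_i(u, v) in f_i, and replace dx_i by d F_i = (∂F_i/∂u) du + (∂F_i/∂v) dv.
  For the x component: f_1(F) = -2*v^2; d F_1 = (-2*u) du + (4*v + 2) dv
  For the y component: f_2(F) = -v^2; d F_2 = (0) du + (2*v) dv
Combining and collecting du, dv coefficients:
  coeff of du: 4*u*v^2
  coeff of dv: v^2*(-10*v - 4)
F^* omega = (4*u*v^2) du + (v^2*(-10*v - 4)) dv.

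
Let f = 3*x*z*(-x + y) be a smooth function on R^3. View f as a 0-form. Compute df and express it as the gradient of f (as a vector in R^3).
df = (3*z*(-2*x + y)) dx + (3*x*z) dy + (3*x*(-x + y)) dz; grad f = (3*z*(-2*x + y), 3*x*z, 3*x*(-x + y))

For a 0-form f, d f = (∂f/∂x) dx + (∂f/∂y) dy + (∂f/∂z) dz. The components of the vector representation are exactly the entries of grad f in Cartesian coordinates:
  ∂f/∂x = 3*z*(-2*x + y)
  ∂f/∂y = 3*x*z
  ∂f/∂z = 3*x*(-x + y).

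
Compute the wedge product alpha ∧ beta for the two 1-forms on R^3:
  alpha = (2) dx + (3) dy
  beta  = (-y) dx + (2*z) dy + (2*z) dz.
alpha ∧ beta = (3*y + 4*z) dx ∧ dy + (4*z) dx ∧ dz + (6*z) dy ∧ dz

Distribute the wedge, using dx_i ∧ dx_j = -dx_j ∧ dx_i and dx_i ∧ dx_i = 0. For each pair (i, j) with i < j, the coefficient of dx_i ∧ dx_j in alpha ∧ beta is (alpha_i * beta_j - alpha_j * beta_i). Collecting: alpha ∧ beta = (3*y + 4*z) dx ∧ dy + (4*z) dx ∧ dz + (6*z) dy ∧ dz.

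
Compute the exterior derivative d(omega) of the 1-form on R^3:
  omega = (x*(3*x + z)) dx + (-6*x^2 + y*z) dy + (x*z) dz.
d(omega) = (-12*x) dx ∧ dy + (-x + z) dx ∧ dz + (-y) dy ∧ dz

For a 1-form omega = sum_i f_i dx_i, the exterior derivative is
  d(omega) = sum_{i < j} (∂f_j/∂x_i - ∂f_i/∂x_j) dx_i ∧ dx_j.
  coefficient of dx ∧ dy: ∂f_2/∂x - ∂f_1/∂y = ∂(-6*x^2 + y*z)/∂x - ∂(x*(3*x + z))/∂y = -12*x
  coefficient of dx ∧ dz: ∂f_3/∂x - ∂f_1/∂z = ∂(x*z)/∂x - ∂(x*(3*x + z))/∂z = -x + z
  coefficient of dy ∧ dz: ∂f_3/∂y - ∂f_2/∂z = ∂(x*z)/∂y - ∂(-6*x^2 + y*z)/∂z = -y
Assembling: d(omega) = (-12*x) dx ∧ dy + (-x + z) dx ∧ dz + (-y) dy ∧ dz.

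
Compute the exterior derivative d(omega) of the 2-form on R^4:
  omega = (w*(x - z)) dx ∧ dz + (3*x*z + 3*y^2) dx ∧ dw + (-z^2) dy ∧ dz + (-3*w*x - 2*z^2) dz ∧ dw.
d(omega) = (-3*w - 2*x - z) dx ∧ dz ∧ dw + (-6*y) dx ∧ dy ∧ dw

For a 2-form omega = sum_{i<j} g_{ij} dx_i ∧ dx_j, the exterior derivative is
  d(omega) = sum_{i<j} d(g_{ij}) ∧ dx_i ∧ dx_j = sum_{i<j, k} (∂g_{ij}/∂x_k) dx_k ∧ dx_i ∧ dx_j.
Expand each term, using dx_k ∧ dx_i ∧ dx_j = sgn(permutation) dx_{(a)} ∧ dx_{(b)} ∧ dx_{(c)} with (a < b < c) sorted:
  d(w*(x - z)) includes (∂/∂w)(w*(x - z)) dw = (x - z) dw, which multiplied by dx ∧ dz gives (x - z) dx ∧ dz ∧ dw
  d(3*x*z + 3*y^2) includes (∂/∂y)(3*x*z + 3*y^2) dy = (6*y) dy, which multiplied by dx ∧ dw gives (-6*y) dx ∧ dy ∧ dw
  d(3*x*z + 3*y^2) includes (∂/∂z)(3*x*z + 3*y^2) dz = (3*x) dz, which multiplied by dx ∧ dw gives (-3*x) dx ∧ dz ∧ dw
  d(-3*w*x - 2*z^2) includes (∂/∂x)(-3*w*x - 2*z^2) dx = (-3*w) dx, which multiplied by dz ∧ dw gives (-3*w) dx ∧ dz ∧ dw
Collecting like 3-forms: d(omega) = (-3*w - 2*x - z) dx ∧ dz ∧ dw + (-6*y) dx ∧ dy ∧ dw.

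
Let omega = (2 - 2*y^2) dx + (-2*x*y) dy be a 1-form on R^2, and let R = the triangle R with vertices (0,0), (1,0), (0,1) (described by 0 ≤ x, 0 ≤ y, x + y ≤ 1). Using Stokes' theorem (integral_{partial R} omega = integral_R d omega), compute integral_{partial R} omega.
integral_(partial R) omega = 1/3

Stokes: integral_partial_R omega = integral_R d omega with d omega = (∂Q/∂x - ∂P/∂y) dx ∧ dy.
  ∂Q/∂x = -2*y
  ∂P/∂y = -4*y
  integrand = ∂Q/∂x - ∂P/∂y = 2*y.
Integrating over R: integral_0^1 integral_0^{1-x} (2*y) dy dx = 1/3.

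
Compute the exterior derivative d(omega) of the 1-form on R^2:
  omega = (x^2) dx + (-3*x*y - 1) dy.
d(omega) = (-3*y) dx ∧ dy

For a 1-form omega = sum_i f_i dx_i, the exterior derivative is
  d(omega) = sum_{i < j} (∂f_j/∂x_i - ∂f_i/∂x_j) dx_i ∧ dx_j.
  coefficient of dx ∧ dy: ∂f_2/∂x - ∂f_1/∂y = ∂(-3*x*y - 1)/∂x - ∂(x^2)/∂y = -3*y
Assembling: d(omega) = (-3*y) dx ∧ dy.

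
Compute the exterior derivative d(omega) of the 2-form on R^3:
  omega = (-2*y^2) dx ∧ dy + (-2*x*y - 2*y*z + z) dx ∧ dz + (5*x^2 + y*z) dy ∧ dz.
d(omega) = (12*x + 2*z) dx ∧ dy ∧ dz

For a 2-form omega = sum_{i<j} g_{ij} dx_i ∧ dx_j, the exterior derivative is
  d(omega) = sum_{i<j} d(g_{ij}) ∧ dx_i ∧ dx_j = sum_{i<j, k} (∂g_{ij}/∂x_k) dx_k ∧ dx_i ∧ dx_j.
Expand each term, using dx_k ∧ dx_i ∧ dx_j = sgn(permutation) dx_{(a)} ∧ dx_{(b)} ∧ dx_{(c)} with (a < b < c) sorted:
  d(-2*x*y - 2*y*z + z) includes (∂/∂y)(-2*x*y - 2*y*z + z) dy = (-2*x - 2*z) dy, which multiplied by dx ∧ dz gives (2*x + 2*z) dx ∧ dy ∧ dz
  d(5*x^2 + y*z) includes (∂/∂x)(5*x^2 + y*z) dx = (10*x) dx, which multiplied by dy ∧ dz gives (10*x) dx ∧ dy ∧ dz
Collecting like 3-forms: d(omega) = (12*x + 2*z) dx ∧ dy ∧ dz.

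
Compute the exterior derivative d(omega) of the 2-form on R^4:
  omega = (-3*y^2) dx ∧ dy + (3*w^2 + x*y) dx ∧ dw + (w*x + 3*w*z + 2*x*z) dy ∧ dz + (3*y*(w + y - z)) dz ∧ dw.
d(omega) = (-x) dx ∧ dy ∧ dw + (w + 2*z) dx ∧ dy ∧ dz + (3*w + x + 6*y) dy ∧ dz ∧ dw

For a 2-form omega = sum_{i<j} g_{ij} dx_i ∧ dx_j, the exterior derivative is
  d(omega) = sum_{i<j} d(g_{ij}) ∧ dx_i ∧ dx_j = sum_{i<j, k} (∂g_{ij}/∂x_k) dx_k ∧ dx_i ∧ dx_j.
Expand each term, using dx_k ∧ dx_i ∧ dx_j = sgn(permutation) dx_{(a)} ∧ dx_{(b)} ∧ dx_{(c)} with (a < b < c) sorted:
  d(3*w^2 + x*y) includes (∂/∂y)(3*w^2 + x*y) dy = (x) dy, which multiplied by dx ∧ dw gives (-x) dx ∧ dy ∧ dw
  d(w*x + 3*w*z + 2*x*z) includes (∂/∂x)(w*x + 3*w*z + 2*x*z) dx = (w + 2*z) dx, which multiplied by dy ∧ dz gives (w + 2*z) dx ∧ dy ∧ dz
  d(w*x + 3*w*z + 2*x*z) includes (∂/∂w)(w*x + 3*w*z + 2*x*z) dw = (x + 3*z) dw, which multiplied by dy ∧ dz gives (x + 3*z) dy ∧ dz ∧ dw
  d(3*y*(w + y - z)) includes (∂/∂y)(3*y*(w + y - z)) dy = (3*w + 6*y - 3*z) dy, which multiplied by dz ∧ dw gives (3*w + 6*y - 3*z) dy ∧ dz ∧ dw
Collecting like 3-forms: d(omega) = (-x) dx ∧ dy ∧ dw + (w + 2*z) dx ∧ dy ∧ dz + (3*w + x + 6*y) dy ∧ dz ∧ dw.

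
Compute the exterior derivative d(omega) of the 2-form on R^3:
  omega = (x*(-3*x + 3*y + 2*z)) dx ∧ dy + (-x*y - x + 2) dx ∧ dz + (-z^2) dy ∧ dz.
d(omega) = (3*x) dx ∧ dy ∧ dz

For a 2-form omega = sum_{i<j} g_{ij} dx_i ∧ dx_j, the exterior derivative is
  d(omega) = sum_{i<j} d(g_{ij}) ∧ dx_i ∧ dx_j = sum_{i<j, k} (∂g_{ij}/∂x_k) dx_k ∧ dx_i ∧ dx_j.
Expand each term, using dx_k ∧ dx_i ∧ dx_j = sgn(permutation) dx_{(a)} ∧ dx_{(b)} ∧ dx_{(c)} with (a < b < c) sorted:
  d(x*(-3*x + 3*y + 2*z)) includes (∂/∂z)(x*(-3*x + 3*y + 2*z)) dz = (2*x) dz, which multiplied by dx ∧ dy gives (2*x) dx ∧ dy ∧ dz
  d(-x*y - x + 2) includes (∂/∂y)(-x*y - x + 2) dy = (-x) dy, which multiplied by dx ∧ dz gives (x) dx ∧ dy ∧ dz
Collecting like 3-forms: d(omega) = (3*x) dx ∧ dy ∧ dz.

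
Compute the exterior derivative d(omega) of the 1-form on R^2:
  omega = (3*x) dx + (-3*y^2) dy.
d(omega) = 0

For a 1-form omega = sum_i f_i dx_i, the exterior derivative is
  d(omega) = sum_{i < j} (∂f_j/∂x_i - ∂f_i/∂x_j) dx_i ∧ dx_j.

Assembling: d(omega) = 0.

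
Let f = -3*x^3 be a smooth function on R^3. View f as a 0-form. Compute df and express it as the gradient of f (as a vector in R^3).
df = (-9*x^2) dx + (0) dy + (0) dz; grad f = (-9*x^2, 0, 0)

For a 0-form f, d f = (∂f/∂x) dx + (∂f/∂y) dy + (∂f/∂z) dz. The components of the vector representation are exactly the entries of grad f in Cartesian coordinates:
  ∂f/∂x = -9*x^2
  ∂f/∂y = 0
  ∂f/∂z = 0.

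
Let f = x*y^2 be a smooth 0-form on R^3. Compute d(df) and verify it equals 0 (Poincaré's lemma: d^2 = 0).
d(df) = 0

Step 1: df = sum_i (∂f/∂x_i) dx_i = (y^2) dx + (2*x*y) dy + (0) dz.
Step 2: Apply d again. Using the 1-form formula, the coefficient of dx ∧ dy in d(df) is ∂^2 f/∂x ∂y - ∂^2 f/∂y ∂x = (2*y) - (2*y) = 0 (equality of mixed partials for smooth f).
Similarly for dx ∧ dz and dy ∧ dz — all coefficients vanish. So d(df) = 0.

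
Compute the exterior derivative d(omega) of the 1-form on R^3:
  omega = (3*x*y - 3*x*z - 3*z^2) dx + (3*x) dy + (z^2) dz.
d(omega) = (3 - 3*x) dx ∧ dy + (3*x + 6*z) dx ∧ dz

For a 1-form omega = sum_i f_i dx_i, the exterior derivative is
  d(omega) = sum_{i < j} (∂f_j/∂x_i - ∂f_i/∂x_j) dx_i ∧ dx_j.
  coefficient of dx ∧ dy: ∂f_2/∂x - ∂f_1/∂y = ∂(3*x)/∂x - ∂(3*x*y - 3*x*z - 3*z^2)/∂y = 3 - 3*x
  coefficient of dx ∧ dz: ∂f_3/∂x - ∂f_1/∂z = ∂(z^2)/∂x - ∂(3*x*y - 3*x*z - 3*z^2)/∂z = 3*x + 6*z
Assembling: d(omega) = (3 - 3*x) dx ∧ dy + (3*x + 6*z) dx ∧ dz.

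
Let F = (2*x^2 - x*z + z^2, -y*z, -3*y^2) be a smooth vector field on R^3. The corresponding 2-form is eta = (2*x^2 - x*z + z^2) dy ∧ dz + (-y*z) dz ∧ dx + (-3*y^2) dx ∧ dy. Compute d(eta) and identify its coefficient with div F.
d(eta) = (4*x - 2*z) dx ∧ dy ∧ dz; div F = 4*x - 2*z

For a 2-form in R^3 of the form above, applying d gives a 3-form with coefficient ∂P/∂x + ∂Q/∂y + ∂R/∂z:
  ∂P/∂x = 4*x - z
  ∂Q/∂y = -z
  ∂R/∂z = 0
Sum = 4*x - 2*z, which is exactly div F.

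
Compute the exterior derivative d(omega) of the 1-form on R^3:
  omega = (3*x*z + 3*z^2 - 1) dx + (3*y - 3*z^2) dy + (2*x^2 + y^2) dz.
d(omega) = (x - 6*z) dx ∧ dz + (2*y + 6*z) dy ∧ dz

For a 1-form omega = sum_i f_i dx_i, the exterior derivative is
  d(omega) = sum_{i < j} (∂f_j/∂x_i - ∂f_i/∂x_j) dx_i ∧ dx_j.
  coefficient of dx ∧ dz: ∂f_3/∂x - ∂f_1/∂z = ∂(2*x^2 + y^2)/∂x - ∂(3*x*z + 3*z^2 - 1)/∂z = x - 6*z
  coefficient of dy ∧ dz: ∂f_3/∂y - ∂f_2/∂z = ∂(2*x^2 + y^2)/∂y - ∂(3*y - 3*z^2)/∂z = 2*y + 6*z
Assembling: d(omega) = (x - 6*z) dx ∧ dz + (2*y + 6*z) dy ∧ dz.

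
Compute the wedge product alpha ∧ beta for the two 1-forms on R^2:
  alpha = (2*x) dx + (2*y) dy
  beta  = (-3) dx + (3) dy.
alpha ∧ beta = (6*x + 6*y) dx ∧ dy

Distribute the wedge, using dx_i ∧ dx_j = -dx_j ∧ dx_i and dx_i ∧ dx_i = 0. For each pair (i, j) with i < j, the coefficient of dx_i ∧ dx_j in alpha ∧ beta is (alpha_i * beta_j - alpha_j * beta_i). Collecting: alpha ∧ beta = (6*x + 6*y) dx ∧ dy.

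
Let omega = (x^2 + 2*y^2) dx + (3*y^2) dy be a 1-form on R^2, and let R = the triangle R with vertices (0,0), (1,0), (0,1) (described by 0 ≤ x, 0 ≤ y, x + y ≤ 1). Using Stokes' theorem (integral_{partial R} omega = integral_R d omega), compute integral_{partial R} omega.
integral_(partial R) omega = -2/3

Stokes: integral_partial_R omega = integral_R d omega with d omega = (∂Q/∂x - ∂P/∂y) dx ∧ dy.
  ∂Q/∂x = 0
  ∂P/∂y = 4*y
  integrand = ∂Q/∂x - ∂P/∂y = -4*y.
Integrating over R: integral_0^1 integral_0^{1-x} (-4*y) dy dx = -2/3.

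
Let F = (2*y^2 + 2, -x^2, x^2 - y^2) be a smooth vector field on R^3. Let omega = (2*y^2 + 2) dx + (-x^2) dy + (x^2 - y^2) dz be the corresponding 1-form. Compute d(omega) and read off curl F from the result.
d(omega) = (-2*y) dy ∧ dz + (-2*x) dz ∧ dx + (-2*x - 4*y) dx ∧ dy; curl F = (-2*y, -2*x, -2*x - 4*y)

d omega = sum_{i<j} (∂f_j/∂x_i - ∂f_i/∂x_j) dx_i ∧ dx_j. Under the identification (dy ∧ dz, dz ∧ dx, dx ∧ dy) ↔ (e_x, e_y, e_z), the coefficients are exactly the components of curl F. Compute:
  ∂R/∂y - ∂Q/∂z = (-2*y) - (0) = -2*y
  ∂P/∂z - ∂R/∂x = (0) - (2*x) = -2*x
  ∂Q/∂x - ∂P/∂y = (-2*x) - (4*y) = -2*x - 4*y.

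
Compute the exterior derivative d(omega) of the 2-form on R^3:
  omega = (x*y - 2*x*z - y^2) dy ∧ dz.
d(omega) = (y - 2*z) dx ∧ dy ∧ dz

For a 2-form omega = sum_{i<j} g_{ij} dx_i ∧ dx_j, the exterior derivative is
  d(omega) = sum_{i<j} d(g_{ij}) ∧ dx_i ∧ dx_j = sum_{i<j, k} (∂g_{ij}/∂x_k) dx_k ∧ dx_i ∧ dx_j.
Expand each term, using dx_k ∧ dx_i ∧ dx_j = sgn(permutation) dx_{(a)} ∧ dx_{(b)} ∧ dx_{(c)} with (a < b < c) sorted:
  d(x*y - 2*x*z - y^2) includes (∂/∂x)(x*y - 2*x*z - y^2) dx = (y - 2*z) dx, which multiplied by dy ∧ dz gives (y - 2*z) dx ∧ dy ∧ dz
Collecting like 3-forms: d(omega) = (y - 2*z) dx ∧ dy ∧ dz.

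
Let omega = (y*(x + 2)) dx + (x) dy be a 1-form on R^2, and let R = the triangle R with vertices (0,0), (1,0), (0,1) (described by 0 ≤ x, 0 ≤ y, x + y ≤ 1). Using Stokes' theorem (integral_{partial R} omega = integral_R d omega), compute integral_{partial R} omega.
integral_(partial R) omega = -2/3

Stokes: integral_partial_R omega = integral_R d omega with d omega = (∂Q/∂x - ∂P/∂y) dx ∧ dy.
  ∂Q/∂x = 1
  ∂P/∂y = x + 2
  integrand = ∂Q/∂x - ∂P/∂y = -x - 1.
Integrating over R: integral_0^1 integral_0^{1-x} (-x - 1) dy dx = -2/3.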